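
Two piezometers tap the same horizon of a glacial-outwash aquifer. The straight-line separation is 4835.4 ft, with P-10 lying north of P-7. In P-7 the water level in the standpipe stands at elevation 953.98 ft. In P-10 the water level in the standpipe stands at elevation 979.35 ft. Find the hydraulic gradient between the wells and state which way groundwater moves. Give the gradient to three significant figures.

i ≈ 0.00525; groundwater flows toward the south

Total head at P-7: h = 953.98 ft (water level in the piezometer is the total head).
Total head at P-10: h = 979.35 ft (water level in the piezometer is the total head).
Head difference: h(P-7) − h(P-10) = 953.98 − 979.35 = -25.37 ft.
Hydraulic gradient: i = |Δh| / L = 25.37 / 4835.4 = 0.00525.
Flow is from higher to lower head: from P-10 toward P-7, i.e. toward the south.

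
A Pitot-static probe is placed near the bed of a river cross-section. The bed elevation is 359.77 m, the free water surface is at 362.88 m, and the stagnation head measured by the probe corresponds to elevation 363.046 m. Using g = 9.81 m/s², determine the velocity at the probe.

v ≈ 1.80 m/s

Near the bed, under hydrostatic conditions, the piezometric head (z + ψ) equals the free-surface elevation, 362.88 m.
Velocity head = total − piezometric = 363.046 − 362.88 = 0.166 m.
v = √(2g·h_v) = √(2 × 9.81 × 0.166) = 1.80 m/s.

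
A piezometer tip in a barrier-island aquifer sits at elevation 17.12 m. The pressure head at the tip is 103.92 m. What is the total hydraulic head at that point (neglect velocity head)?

h = z + ψ = 17.12 + 103.92 = 121.04 m.

h ≈ 121.04 m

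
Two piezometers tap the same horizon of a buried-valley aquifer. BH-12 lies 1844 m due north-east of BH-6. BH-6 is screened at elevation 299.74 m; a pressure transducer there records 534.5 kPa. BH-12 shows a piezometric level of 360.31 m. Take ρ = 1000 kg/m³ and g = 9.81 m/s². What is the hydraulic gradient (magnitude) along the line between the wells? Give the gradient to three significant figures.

i ≈ 0.00330

Pressure head at BH-6: ψ = P/(ρg) = 534.5×1000 / (1000 × 9.81) = 54.49 m.
Total head at BH-6: h = z + ψ = 299.74 + 54.49 = 354.23 m.
Total head at BH-12: h = 360.31 m (water level in the piezometer is the total head).
Head difference: h(BH-6) − h(BH-12) = 354.23 − 360.31 = -6.08 m.
Hydraulic gradient: i = |Δh| / L = 6.08 / 1844 = 0.00330.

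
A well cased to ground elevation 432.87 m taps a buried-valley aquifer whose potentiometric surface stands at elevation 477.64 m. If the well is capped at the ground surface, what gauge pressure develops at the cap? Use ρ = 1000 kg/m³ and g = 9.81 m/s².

Head above the cap: Δh = 477.64 − 432.87 = 44.77 m.
P = ρgΔh = 1000 × 9.81 × 44.77 = 439194 Pa ≈ 439 kPa.

P ≈ 439 kPa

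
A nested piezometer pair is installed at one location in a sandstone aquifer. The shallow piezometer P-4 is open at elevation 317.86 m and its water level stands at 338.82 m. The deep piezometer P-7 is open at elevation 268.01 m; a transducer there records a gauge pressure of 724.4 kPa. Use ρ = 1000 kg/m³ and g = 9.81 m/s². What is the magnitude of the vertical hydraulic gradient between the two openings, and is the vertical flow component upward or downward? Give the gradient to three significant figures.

|i_v| ≈ 0.0608; vertical flow is upward

Total head at P-4: h = 338.82 m (water level in the standpipe).
Pressure head at P-7: ψ = P/(ρg) = 724.4×1000 / (1000 × 9.81) = 73.84 m.
Total head at P-7: h = z + ψ = 268.01 + 73.84 = 341.85 m.
Δh = h(P-4) − h(P-7) = 338.82 − 341.85 = -3.03 m.
Vertical separation Δz = 317.86 − 268.01 = 49.85 m.
|i_v| = |Δh| / Δz = 3.03 / 49.85 = 0.0608.
Head is higher in the deep piezometer, so vertical flow is upward (discharge condition).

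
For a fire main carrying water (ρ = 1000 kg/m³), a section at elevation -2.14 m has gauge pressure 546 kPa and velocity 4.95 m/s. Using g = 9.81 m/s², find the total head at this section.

h ≈ 54.77 m

Pressure head ψ = P/(ρg) = 546×1000 / (1000 × 9.81) = 55.66 m.
Velocity head = v²/(2g) = 4.95² / (2 × 9.81) = 1.249 m.
h = z + ψ + v²/(2g) = -2.14 + 55.66 + 1.249 = 54.77 m.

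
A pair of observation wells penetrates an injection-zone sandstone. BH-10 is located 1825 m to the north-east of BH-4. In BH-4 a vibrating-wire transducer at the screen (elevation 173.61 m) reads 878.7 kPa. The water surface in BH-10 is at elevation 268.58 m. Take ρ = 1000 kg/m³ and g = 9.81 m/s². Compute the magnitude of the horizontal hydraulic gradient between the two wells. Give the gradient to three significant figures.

Pressure head at BH-4: ψ = P/(ρg) = 878.7×1000 / (1000 × 9.81) = 89.57 m.
Total head at BH-4: h = z + ψ = 173.61 + 89.57 = 263.18 m.
Total head at BH-10: h = 268.58 m (water level in the piezometer is the total head).
Head difference: h(BH-4) − h(BH-10) = 263.18 − 268.58 = -5.40 m.
Hydraulic gradient: i = |Δh| / L = 5.40 / 1825 = 0.00296.

i ≈ 0.00296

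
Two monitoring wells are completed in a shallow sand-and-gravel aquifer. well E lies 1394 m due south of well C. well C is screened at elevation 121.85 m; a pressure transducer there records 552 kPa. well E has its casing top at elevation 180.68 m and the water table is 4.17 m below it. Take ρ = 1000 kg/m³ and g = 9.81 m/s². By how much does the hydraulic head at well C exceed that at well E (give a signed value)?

Δh ≈ 1.61 m

Pressure head at well C: ψ = P/(ρg) = 552×1000 / (1000 × 9.81) = 56.27 m.
Total head at well C: h = z + ψ = 121.85 + 56.27 = 178.12 m.
Total head at well E: h = 180.68 − 4.17 = 176.51 m.
Head difference: h(well C) − h(well E) = 178.12 − 176.51 = 1.61 m.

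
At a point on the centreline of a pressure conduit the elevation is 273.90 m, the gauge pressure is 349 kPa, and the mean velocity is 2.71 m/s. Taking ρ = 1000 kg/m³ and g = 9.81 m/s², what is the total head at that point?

Pressure head ψ = P/(ρg) = 349×1000 / (1000 × 9.81) = 35.58 m.
Velocity head = v²/(2g) = 2.71² / (2 × 9.81) = 0.374 m.
h = z + ψ + v²/(2g) = 273.90 + 35.58 + 0.374 = 309.85 m.

h ≈ 309.85 m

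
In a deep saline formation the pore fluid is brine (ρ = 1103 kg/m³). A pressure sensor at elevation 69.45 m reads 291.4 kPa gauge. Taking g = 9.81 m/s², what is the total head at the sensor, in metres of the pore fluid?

ψ = P/(ρg) = 291.4×1000 / (1103 × 9.81) = 26.93 m.
h = z + ψ = 69.45 + 26.93 = 96.38 m.

h ≈ 96.38 m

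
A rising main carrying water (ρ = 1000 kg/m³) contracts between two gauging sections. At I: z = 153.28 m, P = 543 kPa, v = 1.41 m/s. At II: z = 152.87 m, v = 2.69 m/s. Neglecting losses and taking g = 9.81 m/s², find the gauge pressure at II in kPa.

Pressure head at I: ψ₁ = P₁/(ρg) = 543×1000 / (1000 × 9.81) = 55.35 m.
Velocity heads: v₁²/2g = 1.41²/19.62 = 0.101 m; v₂²/2g = 2.69²/19.62 = 0.369 m.
Total head H = z₁ + ψ₁ + v₁²/2g = 153.28 + 55.35 + 0.101 = 208.73 m.
ψ₂ = H − z₂ − v₂²/2g = 208.73 − 152.87 − 0.369 = 55.49 m.
P₂ = ρgψ₂ = 1000 × 9.81 × 55.49 ≈ 544 kPa.

P₂ ≈ 544 kPa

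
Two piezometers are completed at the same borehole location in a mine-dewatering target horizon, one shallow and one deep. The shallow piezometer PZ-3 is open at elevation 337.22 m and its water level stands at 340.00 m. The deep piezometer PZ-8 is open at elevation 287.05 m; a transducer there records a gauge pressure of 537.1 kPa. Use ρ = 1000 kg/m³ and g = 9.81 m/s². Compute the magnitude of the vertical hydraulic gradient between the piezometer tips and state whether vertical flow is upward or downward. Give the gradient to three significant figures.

Total head at PZ-3: h = 340.00 m (water level in the standpipe).
Pressure head at PZ-8: ψ = P/(ρg) = 537.1×1000 / (1000 × 9.81) = 54.75 m.
Total head at PZ-8: h = z + ψ = 287.05 + 54.75 = 341.80 m.
Δh = h(PZ-3) − h(PZ-8) = 340.00 − 341.80 = -1.80 m.
Vertical separation Δz = 337.22 − 287.05 = 50.17 m.
|i_v| = |Δh| / Δz = 1.80 / 50.17 = 0.0359.
Head is higher in the deep piezometer, so vertical flow is upward (discharge condition).

|i_v| ≈ 0.0359; vertical flow is upward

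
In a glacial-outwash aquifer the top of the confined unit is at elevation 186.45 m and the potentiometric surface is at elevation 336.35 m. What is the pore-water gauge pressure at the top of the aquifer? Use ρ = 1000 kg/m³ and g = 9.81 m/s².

Pressure head at the aquifer top: ψ = h − z = 336.35 − 186.45 = 149.90 m.
P = ρgψ = 1000 × 9.81 × 149.90 = 1470519 Pa ≈ 1470 kPa.

P ≈ 1470 kPa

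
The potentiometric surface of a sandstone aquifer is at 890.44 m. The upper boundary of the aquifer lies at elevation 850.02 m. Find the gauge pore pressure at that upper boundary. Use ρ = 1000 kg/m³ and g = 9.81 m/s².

Pressure head at the aquifer top: ψ = h − z = 890.44 − 850.02 = 40.42 m.
P = ρgψ = 1000 × 9.81 × 40.42 = 396520 Pa ≈ 397 kPa.

P ≈ 397 kPa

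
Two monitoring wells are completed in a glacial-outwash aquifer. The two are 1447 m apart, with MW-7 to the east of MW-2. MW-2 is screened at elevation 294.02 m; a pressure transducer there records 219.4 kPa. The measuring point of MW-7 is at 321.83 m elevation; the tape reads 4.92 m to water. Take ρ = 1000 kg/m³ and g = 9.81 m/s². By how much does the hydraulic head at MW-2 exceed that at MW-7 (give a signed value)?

Pressure head at MW-2: ψ = P/(ρg) = 219.4×1000 / (1000 × 9.81) = 22.36 m.
Total head at MW-2: h = z + ψ = 294.02 + 22.36 = 316.38 m.
Total head at MW-7: h = 321.83 − 4.92 = 316.91 m.
Head difference: h(MW-2) − h(MW-7) = 316.38 − 316.91 = -0.53 m.

Δh ≈ -0.53 m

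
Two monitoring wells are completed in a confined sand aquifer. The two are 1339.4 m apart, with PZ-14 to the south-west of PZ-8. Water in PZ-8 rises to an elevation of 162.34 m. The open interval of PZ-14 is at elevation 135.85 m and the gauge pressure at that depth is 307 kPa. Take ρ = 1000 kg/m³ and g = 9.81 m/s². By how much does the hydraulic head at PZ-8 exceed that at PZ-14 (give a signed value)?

Δh ≈ -4.80 m

Total head at PZ-8: h = 162.34 m (water level in the piezometer is the total head).
Pressure head at PZ-14: ψ = P/(ρg) = 307×1000 / (1000 × 9.81) = 31.29 m.
Total head at PZ-14: h = z + ψ = 135.85 + 31.29 = 167.14 m.
Head difference: h(PZ-8) − h(PZ-14) = 162.34 − 167.14 = -4.80 m.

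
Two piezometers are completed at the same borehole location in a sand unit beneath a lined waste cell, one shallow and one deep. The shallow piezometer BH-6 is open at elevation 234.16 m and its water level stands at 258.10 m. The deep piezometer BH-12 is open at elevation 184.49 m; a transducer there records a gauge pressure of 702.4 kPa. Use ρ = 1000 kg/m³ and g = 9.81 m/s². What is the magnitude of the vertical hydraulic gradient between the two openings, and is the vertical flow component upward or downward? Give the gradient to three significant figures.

Total head at BH-6: h = 258.10 m (water level in the standpipe).
Pressure head at BH-12: ψ = P/(ρg) = 702.4×1000 / (1000 × 9.81) = 71.60 m.
Total head at BH-12: h = z + ψ = 184.49 + 71.60 = 256.09 m.
Δh = h(BH-6) − h(BH-12) = 258.10 − 256.09 = 2.01 m.
Vertical separation Δz = 234.16 − 184.49 = 49.67 m.
|i_v| = |Δh| / Δz = 2.01 / 49.67 = 0.0405.
Head is higher in the shallow piezometer, so vertical flow is downward (recharge condition).

|i_v| ≈ 0.0405; vertical flow is downward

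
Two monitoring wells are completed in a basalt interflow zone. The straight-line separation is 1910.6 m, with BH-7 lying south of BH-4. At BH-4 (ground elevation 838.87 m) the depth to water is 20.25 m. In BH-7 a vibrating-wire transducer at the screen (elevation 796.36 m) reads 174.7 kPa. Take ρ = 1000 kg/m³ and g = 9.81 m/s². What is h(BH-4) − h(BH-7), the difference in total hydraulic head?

Total head at BH-4: h = 838.87 − 20.25 = 818.62 m.
Pressure head at BH-7: ψ = P/(ρg) = 174.7×1000 / (1000 × 9.81) = 17.81 m.
Total head at BH-7: h = z + ψ = 796.36 + 17.81 = 814.17 m.
Head difference: h(BH-4) − h(BH-7) = 818.62 − 814.17 = 4.45 m.

Δh ≈ 4.45 m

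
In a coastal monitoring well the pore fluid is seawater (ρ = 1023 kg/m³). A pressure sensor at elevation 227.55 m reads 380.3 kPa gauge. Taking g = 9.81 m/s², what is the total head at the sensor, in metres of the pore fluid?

h ≈ 265.44 m

ψ = P/(ρg) = 380.3×1000 / (1023 × 9.81) = 37.89 m.
h = z + ψ = 227.55 + 37.89 = 265.44 m.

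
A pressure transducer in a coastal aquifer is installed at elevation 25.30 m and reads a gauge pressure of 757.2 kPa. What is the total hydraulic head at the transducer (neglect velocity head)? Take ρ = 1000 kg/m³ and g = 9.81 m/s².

ψ = P/(ρg) = 757.2×1000 / (1000 × 9.81) = 77.19 m.
h = z + ψ = 25.30 + 77.19 = 102.49 m.

h ≈ 102.49 m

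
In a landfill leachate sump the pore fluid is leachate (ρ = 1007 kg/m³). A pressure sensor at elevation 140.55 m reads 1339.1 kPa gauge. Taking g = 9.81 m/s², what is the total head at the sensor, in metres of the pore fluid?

h ≈ 276.10 m

ψ = P/(ρg) = 1339.1×1000 / (1007 × 9.81) = 135.55 m.
h = z + ψ = 140.55 + 135.55 = 276.10 m.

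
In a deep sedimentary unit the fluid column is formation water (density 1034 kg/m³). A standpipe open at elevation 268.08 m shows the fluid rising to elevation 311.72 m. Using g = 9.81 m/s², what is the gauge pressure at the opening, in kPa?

P ≈ 443 kPa

Pressure head ψ = h − z = 311.72 − 268.08 = 43.64 m.
P = ρgψ = 1034 × 9.81 × 43.64 = 442664 Pa ≈ 443 kPa.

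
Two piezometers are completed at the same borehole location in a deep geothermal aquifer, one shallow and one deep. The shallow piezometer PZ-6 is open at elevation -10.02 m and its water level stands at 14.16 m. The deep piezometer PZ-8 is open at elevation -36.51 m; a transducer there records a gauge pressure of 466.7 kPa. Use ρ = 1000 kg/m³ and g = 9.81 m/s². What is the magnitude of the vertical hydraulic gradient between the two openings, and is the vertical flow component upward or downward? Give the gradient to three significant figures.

|i_v| ≈ 0.117; vertical flow is downward

Total head at PZ-6: h = 14.16 m (water level in the standpipe).
Pressure head at PZ-8: ψ = P/(ρg) = 466.7×1000 / (1000 × 9.81) = 47.57 m.
Total head at PZ-8: h = z + ψ = -36.51 + 47.57 = 11.06 m.
Δh = h(PZ-6) − h(PZ-8) = 14.16 − 11.06 = 3.10 m.
Vertical separation Δz = -10.02 − (-36.51) = 26.49 m.
|i_v| = |Δh| / Δz = 3.10 / 26.49 = 0.117.
Head is higher in the shallow piezometer, so vertical flow is downward (recharge condition).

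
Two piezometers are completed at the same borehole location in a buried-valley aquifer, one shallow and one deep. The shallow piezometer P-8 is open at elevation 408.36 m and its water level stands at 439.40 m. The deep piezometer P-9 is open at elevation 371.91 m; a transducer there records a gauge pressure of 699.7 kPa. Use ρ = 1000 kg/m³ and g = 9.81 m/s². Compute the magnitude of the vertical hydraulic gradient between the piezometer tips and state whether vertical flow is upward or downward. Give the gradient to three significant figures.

Total head at P-8: h = 439.40 m (water level in the standpipe).
Pressure head at P-9: ψ = P/(ρg) = 699.7×1000 / (1000 × 9.81) = 71.33 m.
Total head at P-9: h = z + ψ = 371.91 + 71.33 = 443.24 m.
Δh = h(P-8) − h(P-9) = 439.40 − 443.24 = -3.84 m.
Vertical separation Δz = 408.36 − 371.91 = 36.45 m.
|i_v| = |Δh| / Δz = 3.84 / 36.45 = 0.105.
Head is higher in the deep piezometer, so vertical flow is upward (discharge condition).

|i_v| ≈ 0.105; vertical flow is upward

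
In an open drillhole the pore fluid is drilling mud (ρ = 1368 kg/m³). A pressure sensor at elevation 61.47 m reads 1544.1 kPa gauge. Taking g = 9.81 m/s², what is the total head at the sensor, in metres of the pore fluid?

ψ = P/(ρg) = 1544.1×1000 / (1368 × 9.81) = 115.06 m.
h = z + ψ = 61.47 + 115.06 = 176.53 m.

h ≈ 176.53 m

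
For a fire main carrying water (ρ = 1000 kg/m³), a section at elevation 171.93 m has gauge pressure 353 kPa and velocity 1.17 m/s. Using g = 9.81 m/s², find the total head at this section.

h ≈ 207.98 m

Pressure head ψ = P/(ρg) = 353×1000 / (1000 × 9.81) = 35.98 m.
Velocity head = v²/(2g) = 1.17² / (2 × 9.81) = 0.070 m.
h = z + ψ + v²/(2g) = 171.93 + 35.98 + 0.070 = 207.98 m.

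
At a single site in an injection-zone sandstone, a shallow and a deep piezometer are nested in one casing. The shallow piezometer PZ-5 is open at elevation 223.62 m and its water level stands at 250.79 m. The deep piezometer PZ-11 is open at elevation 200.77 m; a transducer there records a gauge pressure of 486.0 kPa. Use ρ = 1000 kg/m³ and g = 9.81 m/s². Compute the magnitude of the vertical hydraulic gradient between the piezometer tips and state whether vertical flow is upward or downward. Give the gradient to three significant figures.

Total head at PZ-5: h = 250.79 m (water level in the standpipe).
Pressure head at PZ-11: ψ = P/(ρg) = 486.0×1000 / (1000 × 9.81) = 49.54 m.
Total head at PZ-11: h = z + ψ = 200.77 + 49.54 = 250.31 m.
Δh = h(PZ-5) − h(PZ-11) = 250.79 − 250.31 = 0.48 m.
Vertical separation Δz = 223.62 − 200.77 = 22.85 m.
|i_v| = |Δh| / Δz = 0.48 / 22.85 = 0.0210.
Head is higher in the shallow piezometer, so vertical flow is downward (recharge condition).

|i_v| ≈ 0.0210; vertical flow is downward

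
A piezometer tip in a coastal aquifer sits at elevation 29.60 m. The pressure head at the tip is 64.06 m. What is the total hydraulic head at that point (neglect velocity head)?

h = z + ψ = 29.60 + 64.06 = 93.66 m.

h ≈ 93.66 m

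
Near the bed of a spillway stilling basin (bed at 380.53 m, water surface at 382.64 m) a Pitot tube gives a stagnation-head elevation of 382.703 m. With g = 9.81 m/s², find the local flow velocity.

Near the bed, under hydrostatic conditions, the piezometric head (z + ψ) equals the free-surface elevation, 382.64 m.
Velocity head = total − piezometric = 382.703 − 382.64 = 0.063 m.
v = √(2g·h_v) = √(2 × 9.81 × 0.063) = 1.11 m/s.

v ≈ 1.11 m/s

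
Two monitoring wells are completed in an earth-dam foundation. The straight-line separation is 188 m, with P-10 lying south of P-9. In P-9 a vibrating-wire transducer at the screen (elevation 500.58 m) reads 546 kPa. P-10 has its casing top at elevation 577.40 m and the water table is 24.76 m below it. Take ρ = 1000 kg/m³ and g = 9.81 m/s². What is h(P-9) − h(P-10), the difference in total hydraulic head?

Pressure head at P-9: ψ = P/(ρg) = 546×1000 / (1000 × 9.81) = 55.66 m.
Total head at P-9: h = z + ψ = 500.58 + 55.66 = 556.24 m.
Total head at P-10: h = 577.40 − 24.76 = 552.64 m.
Head difference: h(P-9) − h(P-10) = 556.24 − 552.64 = 3.60 m.

Δh ≈ 3.60 m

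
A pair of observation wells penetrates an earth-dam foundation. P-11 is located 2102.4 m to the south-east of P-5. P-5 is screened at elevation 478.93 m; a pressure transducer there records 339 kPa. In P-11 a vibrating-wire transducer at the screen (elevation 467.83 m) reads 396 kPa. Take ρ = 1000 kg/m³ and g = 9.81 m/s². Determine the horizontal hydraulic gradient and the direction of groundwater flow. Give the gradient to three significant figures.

Pressure head at P-5: ψ = P/(ρg) = 339×1000 / (1000 × 9.81) = 34.56 m.
Total head at P-5: h = z + ψ = 478.93 + 34.56 = 513.49 m.
Pressure head at P-11: ψ = P/(ρg) = 396×1000 / (1000 × 9.81) = 40.37 m.
Total head at P-11: h = z + ψ = 467.83 + 40.37 = 508.20 m.
Head difference: h(P-5) − h(P-11) = 513.49 − 508.20 = 5.29 m.
Hydraulic gradient: i = |Δh| / L = 5.29 / 2102.4 = 0.00252.
Flow is from higher to lower head: from P-5 toward P-11, i.e. toward the south-east.

i ≈ 0.00252; groundwater flows toward the south-east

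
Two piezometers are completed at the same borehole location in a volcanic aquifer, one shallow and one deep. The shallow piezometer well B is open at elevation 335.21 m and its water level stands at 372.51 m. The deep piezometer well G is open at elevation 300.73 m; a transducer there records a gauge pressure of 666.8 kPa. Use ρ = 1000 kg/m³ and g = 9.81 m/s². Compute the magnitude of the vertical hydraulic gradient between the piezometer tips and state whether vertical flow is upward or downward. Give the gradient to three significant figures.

Total head at well B: h = 372.51 m (water level in the standpipe).
Pressure head at well G: ψ = P/(ρg) = 666.8×1000 / (1000 × 9.81) = 67.97 m.
Total head at well G: h = z + ψ = 300.73 + 67.97 = 368.70 m.
Δh = h(well B) − h(well G) = 372.51 − 368.70 = 3.81 m.
Vertical separation Δz = 335.21 − 300.73 = 34.48 m.
|i_v| = |Δh| / Δz = 3.81 / 34.48 = 0.110.
Head is higher in the shallow piezometer, so vertical flow is downward (recharge condition).

|i_v| ≈ 0.110; vertical flow is downward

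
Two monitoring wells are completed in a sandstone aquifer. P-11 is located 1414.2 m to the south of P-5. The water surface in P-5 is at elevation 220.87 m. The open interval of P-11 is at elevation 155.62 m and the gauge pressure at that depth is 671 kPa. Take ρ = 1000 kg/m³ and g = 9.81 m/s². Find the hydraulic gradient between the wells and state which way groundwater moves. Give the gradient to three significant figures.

Total head at P-5: h = 220.87 m (water level in the piezometer is the total head).
Pressure head at P-11: ψ = P/(ρg) = 671×1000 / (1000 × 9.81) = 68.40 m.
Total head at P-11: h = z + ψ = 155.62 + 68.40 = 224.02 m.
Head difference: h(P-5) − h(P-11) = 220.87 − 224.02 = -3.15 m.
Hydraulic gradient: i = |Δh| / L = 3.15 / 1414.2 = 0.00223.
Flow is from higher to lower head: from P-11 toward P-5, i.e. toward the north.

i ≈ 0.00223; groundwater flows toward the north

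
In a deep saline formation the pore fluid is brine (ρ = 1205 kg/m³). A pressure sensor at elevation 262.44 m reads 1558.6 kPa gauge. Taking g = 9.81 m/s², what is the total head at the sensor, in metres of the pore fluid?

h ≈ 394.29 m

ψ = P/(ρg) = 1558.6×1000 / (1205 × 9.81) = 131.85 m.
h = z + ψ = 262.44 + 131.85 = 394.29 m.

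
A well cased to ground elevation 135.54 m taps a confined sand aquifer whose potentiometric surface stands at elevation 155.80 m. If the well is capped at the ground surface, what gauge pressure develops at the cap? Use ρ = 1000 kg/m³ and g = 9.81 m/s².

P ≈ 199 kPa

Head above the cap: Δh = 155.80 − 135.54 = 20.26 m.
P = ρgΔh = 1000 × 9.81 × 20.26 = 198751 Pa ≈ 199 kPa.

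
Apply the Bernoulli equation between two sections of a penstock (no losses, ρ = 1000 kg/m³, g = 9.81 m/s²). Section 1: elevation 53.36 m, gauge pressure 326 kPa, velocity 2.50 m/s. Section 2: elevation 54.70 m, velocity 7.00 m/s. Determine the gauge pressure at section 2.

P₂ ≈ 291 kPa

Pressure head at 1: ψ₁ = P₁/(ρg) = 326×1000 / (1000 × 9.81) = 33.23 m.
Velocity heads: v₁²/2g = 2.50²/19.62 = 0.319 m; v₂²/2g = 7.00²/19.62 = 2.497 m.
Total head H = z₁ + ψ₁ + v₁²/2g = 53.36 + 33.23 + 0.319 = 86.91 m.
ψ₂ = H − z₂ − v₂²/2g = 86.91 − 54.70 − 2.497 = 29.71 m.
P₂ = ρgψ₂ = 1000 × 9.81 × 29.71 ≈ 291 kPa.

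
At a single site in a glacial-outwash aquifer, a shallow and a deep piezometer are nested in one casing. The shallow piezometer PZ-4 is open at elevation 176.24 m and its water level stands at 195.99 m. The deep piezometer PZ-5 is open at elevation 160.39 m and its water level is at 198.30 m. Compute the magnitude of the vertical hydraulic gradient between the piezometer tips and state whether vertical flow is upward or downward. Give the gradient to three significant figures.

|i_v| ≈ 0.146; vertical flow is upward

Total head at PZ-4: h = 195.99 m (water level in the standpipe).
Total head at PZ-5: h = 198.30 m.
Δh = h(PZ-4) − h(PZ-5) = 195.99 − 198.30 = -2.31 m.
Vertical separation Δz = 176.24 − 160.39 = 15.85 m.
|i_v| = |Δh| / Δz = 2.31 / 15.85 = 0.146.
Head is higher in the deep piezometer, so vertical flow is upward (discharge condition).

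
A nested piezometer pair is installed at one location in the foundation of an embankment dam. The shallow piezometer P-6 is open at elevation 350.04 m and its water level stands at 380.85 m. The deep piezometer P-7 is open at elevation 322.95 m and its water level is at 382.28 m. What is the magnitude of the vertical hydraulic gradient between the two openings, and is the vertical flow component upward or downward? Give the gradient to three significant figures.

|i_v| ≈ 0.0528; vertical flow is upward

Total head at P-6: h = 380.85 m (water level in the standpipe).
Total head at P-7: h = 382.28 m.
Δh = h(P-6) − h(P-7) = 380.85 − 382.28 = -1.43 m.
Vertical separation Δz = 350.04 − 322.95 = 27.09 m.
|i_v| = |Δh| / Δz = 1.43 / 27.09 = 0.0528.
Head is higher in the deep piezometer, so vertical flow is upward (discharge condition).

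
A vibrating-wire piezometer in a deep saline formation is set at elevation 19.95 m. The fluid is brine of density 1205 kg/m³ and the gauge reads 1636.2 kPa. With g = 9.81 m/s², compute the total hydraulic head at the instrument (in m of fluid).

ψ = P/(ρg) = 1636.2×1000 / (1205 × 9.81) = 138.41 m.
h = z + ψ = 19.95 + 138.41 = 158.36 m.

h ≈ 158.36 m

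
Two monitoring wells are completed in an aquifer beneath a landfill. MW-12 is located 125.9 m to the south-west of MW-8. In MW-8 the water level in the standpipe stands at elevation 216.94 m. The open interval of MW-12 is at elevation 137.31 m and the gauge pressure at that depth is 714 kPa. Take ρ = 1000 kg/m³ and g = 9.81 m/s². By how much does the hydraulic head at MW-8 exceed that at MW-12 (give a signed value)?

Δh ≈ 6.85 m

Total head at MW-8: h = 216.94 m (water level in the piezometer is the total head).
Pressure head at MW-12: ψ = P/(ρg) = 714×1000 / (1000 × 9.81) = 72.78 m.
Total head at MW-12: h = z + ψ = 137.31 + 72.78 = 210.09 m.
Head difference: h(MW-8) − h(MW-12) = 216.94 − 210.09 = 6.85 m.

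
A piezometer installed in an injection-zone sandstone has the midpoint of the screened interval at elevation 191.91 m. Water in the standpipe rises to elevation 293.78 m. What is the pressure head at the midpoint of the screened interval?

ψ ≈ 101.87 m

Total head h = 293.78 m (the water-surface elevation in the piezometer).
Pressure head ψ = h − z = 293.78 − 191.91 = 101.87 m.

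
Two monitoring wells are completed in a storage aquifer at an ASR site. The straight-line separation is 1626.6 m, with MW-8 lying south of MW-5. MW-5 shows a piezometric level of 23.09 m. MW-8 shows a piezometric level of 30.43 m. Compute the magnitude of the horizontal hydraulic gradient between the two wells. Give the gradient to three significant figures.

i ≈ 0.00451

Total head at MW-5: h = 23.09 m (water level in the piezometer is the total head).
Total head at MW-8: h = 30.43 m (water level in the piezometer is the total head).
Head difference: h(MW-5) − h(MW-8) = 23.09 − 30.43 = -7.34 m.
Hydraulic gradient: i = |Δh| / L = 7.34 / 1626.6 = 0.00451.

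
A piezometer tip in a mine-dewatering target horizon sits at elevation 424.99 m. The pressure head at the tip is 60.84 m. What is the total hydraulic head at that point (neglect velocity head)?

h ≈ 485.83 m

h = z + ψ = 424.99 + 60.84 = 485.83 m.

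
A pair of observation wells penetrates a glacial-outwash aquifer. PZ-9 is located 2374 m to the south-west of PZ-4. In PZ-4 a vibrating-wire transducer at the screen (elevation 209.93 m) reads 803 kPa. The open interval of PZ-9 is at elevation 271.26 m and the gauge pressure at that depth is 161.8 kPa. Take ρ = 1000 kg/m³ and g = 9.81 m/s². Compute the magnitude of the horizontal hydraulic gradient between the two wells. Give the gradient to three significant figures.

i ≈ 0.00170

Pressure head at PZ-4: ψ = P/(ρg) = 803×1000 / (1000 × 9.81) = 81.86 m.
Total head at PZ-4: h = z + ψ = 209.93 + 81.86 = 291.79 m.
Pressure head at PZ-9: ψ = P/(ρg) = 161.8×1000 / (1000 × 9.81) = 16.49 m.
Total head at PZ-9: h = z + ψ = 271.26 + 16.49 = 287.75 m.
Head difference: h(PZ-4) − h(PZ-9) = 291.79 − 287.75 = 4.04 m.
Hydraulic gradient: i = |Δh| / L = 4.04 / 2374 = 0.00170.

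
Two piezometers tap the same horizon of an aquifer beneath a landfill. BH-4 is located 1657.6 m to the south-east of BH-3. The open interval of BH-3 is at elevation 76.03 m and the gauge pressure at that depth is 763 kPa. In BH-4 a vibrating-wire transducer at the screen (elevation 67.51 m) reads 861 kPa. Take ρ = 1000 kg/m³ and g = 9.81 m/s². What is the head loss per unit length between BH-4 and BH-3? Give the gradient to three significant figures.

i ≈ 0.000887 m/m

Pressure head at BH-3: ψ = P/(ρg) = 763×1000 / (1000 × 9.81) = 77.78 m.
Total head at BH-3: h = z + ψ = 76.03 + 77.78 = 153.81 m.
Pressure head at BH-4: ψ = P/(ρg) = 861×1000 / (1000 × 9.81) = 87.77 m.
Total head at BH-4: h = z + ψ = 67.51 + 87.77 = 155.28 m.
Head difference: h(BH-3) − h(BH-4) = 153.81 − 155.28 = -1.47 m.
Hydraulic gradient: i = |Δh| / L = 1.47 / 1657.6 = 0.000887.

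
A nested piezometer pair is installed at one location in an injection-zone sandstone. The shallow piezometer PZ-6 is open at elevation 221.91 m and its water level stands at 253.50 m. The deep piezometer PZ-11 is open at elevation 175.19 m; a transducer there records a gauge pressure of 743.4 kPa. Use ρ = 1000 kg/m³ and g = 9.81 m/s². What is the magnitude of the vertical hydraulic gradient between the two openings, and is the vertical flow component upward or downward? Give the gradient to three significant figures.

|i_v| ≈ 0.0542; vertical flow is downward

Total head at PZ-6: h = 253.50 m (water level in the standpipe).
Pressure head at PZ-11: ψ = P/(ρg) = 743.4×1000 / (1000 × 9.81) = 75.78 m.
Total head at PZ-11: h = z + ψ = 175.19 + 75.78 = 250.97 m.
Δh = h(PZ-6) − h(PZ-11) = 253.50 − 250.97 = 2.53 m.
Vertical separation Δz = 221.91 − 175.19 = 46.72 m.
|i_v| = |Δh| / Δz = 2.53 / 46.72 = 0.0542.
Head is higher in the shallow piezometer, so vertical flow is downward (recharge condition).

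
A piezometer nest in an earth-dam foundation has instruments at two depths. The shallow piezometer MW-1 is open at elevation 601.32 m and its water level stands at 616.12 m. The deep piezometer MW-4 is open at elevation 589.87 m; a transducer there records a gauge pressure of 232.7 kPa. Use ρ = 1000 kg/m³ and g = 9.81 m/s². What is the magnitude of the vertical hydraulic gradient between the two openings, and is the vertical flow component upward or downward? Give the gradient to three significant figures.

Total head at MW-1: h = 616.12 m (water level in the standpipe).
Pressure head at MW-4: ψ = P/(ρg) = 232.7×1000 / (1000 × 9.81) = 23.72 m.
Total head at MW-4: h = z + ψ = 589.87 + 23.72 = 613.59 m.
Δh = h(MW-1) − h(MW-4) = 616.12 − 613.59 = 2.53 m.
Vertical separation Δz = 601.32 − 589.87 = 11.45 m.
|i_v| = |Δh| / Δz = 2.53 / 11.45 = 0.221.
Head is higher in the shallow piezometer, so vertical flow is downward (recharge condition).

|i_v| ≈ 0.221; vertical flow is downward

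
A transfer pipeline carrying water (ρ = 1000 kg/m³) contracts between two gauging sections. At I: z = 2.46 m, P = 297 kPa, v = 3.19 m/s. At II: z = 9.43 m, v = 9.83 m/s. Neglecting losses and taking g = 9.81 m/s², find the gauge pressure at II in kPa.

Pressure head at I: ψ₁ = P₁/(ρg) = 297×1000 / (1000 × 9.81) = 30.28 m.
Velocity heads: v₁²/2g = 3.19²/19.62 = 0.519 m; v₂²/2g = 9.83²/19.62 = 4.925 m.
Total head H = z₁ + ψ₁ + v₁²/2g = 2.46 + 30.28 + 0.519 = 33.26 m.
ψ₂ = H − z₂ − v₂²/2g = 33.26 − 9.43 − 4.925 = 18.90 m.
P₂ = ρgψ₂ = 1000 × 9.81 × 18.90 ≈ 185 kPa.

P₂ ≈ 185 kPa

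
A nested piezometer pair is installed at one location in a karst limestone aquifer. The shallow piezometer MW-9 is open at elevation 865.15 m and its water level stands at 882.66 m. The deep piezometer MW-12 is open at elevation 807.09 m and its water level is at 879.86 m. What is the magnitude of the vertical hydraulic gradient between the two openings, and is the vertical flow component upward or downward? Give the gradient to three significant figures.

Total head at MW-9: h = 882.66 m (water level in the standpipe).
Total head at MW-12: h = 879.86 m.
Δh = h(MW-9) − h(MW-12) = 882.66 − 879.86 = 2.80 m.
Vertical separation Δz = 865.15 − 807.09 = 58.06 m.
|i_v| = |Δh| / Δz = 2.80 / 58.06 = 0.0482.
Head is higher in the shallow piezometer, so vertical flow is downward (recharge condition).

|i_v| ≈ 0.0482; vertical flow is downward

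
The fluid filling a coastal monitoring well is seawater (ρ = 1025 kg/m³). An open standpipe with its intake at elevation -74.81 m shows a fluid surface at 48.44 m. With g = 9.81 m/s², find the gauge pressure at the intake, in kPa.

Pressure head ψ = h − z = 48.44 − (-74.81) = 123.25 m.
P = ρgψ = 1025 × 9.81 × 123.25 = 1239310 Pa ≈ 1240 kPa.

P ≈ 1240 kPa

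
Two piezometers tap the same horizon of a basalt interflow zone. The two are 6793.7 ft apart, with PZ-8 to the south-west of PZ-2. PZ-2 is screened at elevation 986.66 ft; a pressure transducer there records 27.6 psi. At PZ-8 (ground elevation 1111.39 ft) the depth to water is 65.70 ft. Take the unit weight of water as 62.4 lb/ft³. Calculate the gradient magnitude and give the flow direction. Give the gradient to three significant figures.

Pressure head at PZ-2: ψ = 144·P/γ = 144 × 27.6 / 62.4 = 63.69 ft.
Total head at PZ-2: h = z + ψ = 986.66 + 63.69 = 1050.35 ft.
Total head at PZ-8: h = 1111.39 − 65.70 = 1045.69 ft.
Head difference: h(PZ-2) − h(PZ-8) = 1050.35 − 1045.69 = 4.66 ft.
Hydraulic gradient: i = |Δh| / L = 4.66 / 6793.7 = 0.000686.
Flow is from higher to lower head: from PZ-2 toward PZ-8, i.e. toward the south-west.

i ≈ 0.000686; groundwater flows toward the south-west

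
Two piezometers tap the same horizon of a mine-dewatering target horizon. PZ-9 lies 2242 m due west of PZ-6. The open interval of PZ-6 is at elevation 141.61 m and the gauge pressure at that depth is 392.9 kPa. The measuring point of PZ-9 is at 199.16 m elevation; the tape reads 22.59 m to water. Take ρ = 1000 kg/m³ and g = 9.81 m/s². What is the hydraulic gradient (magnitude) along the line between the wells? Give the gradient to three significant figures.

Pressure head at PZ-6: ψ = P/(ρg) = 392.9×1000 / (1000 × 9.81) = 40.05 m.
Total head at PZ-6: h = z + ψ = 141.61 + 40.05 = 181.66 m.
Total head at PZ-9: h = 199.16 − 22.59 = 176.57 m.
Head difference: h(PZ-6) − h(PZ-9) = 181.66 − 176.57 = 5.09 m.
Hydraulic gradient: i = |Δh| / L = 5.09 / 2242 = 0.00227.

i ≈ 0.00227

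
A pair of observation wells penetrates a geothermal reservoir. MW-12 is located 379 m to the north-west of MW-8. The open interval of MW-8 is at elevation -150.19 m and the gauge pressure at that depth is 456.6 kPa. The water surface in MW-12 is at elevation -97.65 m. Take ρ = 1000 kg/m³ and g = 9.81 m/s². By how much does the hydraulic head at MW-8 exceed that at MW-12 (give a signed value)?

Pressure head at MW-8: ψ = P/(ρg) = 456.6×1000 / (1000 × 9.81) = 46.54 m.
Total head at MW-8: h = z + ψ = -150.19 + 46.54 = -103.65 m.
Total head at MW-12: h = -97.65 m (water level in the piezometer is the total head).
Head difference: h(MW-8) − h(MW-12) = -103.65 − (-97.65) = -6.00 m.

Δh ≈ -6.00 m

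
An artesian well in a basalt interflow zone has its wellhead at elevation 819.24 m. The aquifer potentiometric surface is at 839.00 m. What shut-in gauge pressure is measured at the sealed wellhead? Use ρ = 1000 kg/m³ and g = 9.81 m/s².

Head above the cap: Δh = 839.00 − 819.24 = 19.76 m.
P = ρgΔh = 1000 × 9.81 × 19.76 = 193846 Pa ≈ 194 kPa.

P ≈ 194 kPa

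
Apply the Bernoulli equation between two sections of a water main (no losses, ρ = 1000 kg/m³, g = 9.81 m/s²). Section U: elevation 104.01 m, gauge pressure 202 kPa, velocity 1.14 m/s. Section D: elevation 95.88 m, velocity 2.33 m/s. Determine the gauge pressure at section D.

Pressure head at U: ψ₁ = P₁/(ρg) = 202×1000 / (1000 × 9.81) = 20.59 m.
Velocity heads: v₁²/2g = 1.14²/19.62 = 0.066 m; v₂²/2g = 2.33²/19.62 = 0.277 m.
Total head H = z₁ + ψ₁ + v₁²/2g = 104.01 + 20.59 + 0.066 = 124.67 m.
ψ₂ = H − z₂ − v₂²/2g = 124.67 − 95.88 − 0.277 = 28.51 m.
P₂ = ρgψ₂ = 1000 × 9.81 × 28.51 ≈ 280 kPa.

P₂ ≈ 280 kPa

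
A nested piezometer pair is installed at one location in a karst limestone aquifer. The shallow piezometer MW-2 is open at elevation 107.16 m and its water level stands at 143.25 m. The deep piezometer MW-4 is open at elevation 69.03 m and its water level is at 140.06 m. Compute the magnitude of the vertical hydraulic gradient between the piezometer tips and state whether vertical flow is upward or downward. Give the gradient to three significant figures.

|i_v| ≈ 0.0837; vertical flow is downward

Total head at MW-2: h = 143.25 m (water level in the standpipe).
Total head at MW-4: h = 140.06 m.
Δh = h(MW-2) − h(MW-4) = 143.25 − 140.06 = 3.19 m.
Vertical separation Δz = 107.16 − 69.03 = 38.13 m.
|i_v| = |Δh| / Δz = 3.19 / 38.13 = 0.0837.
Head is higher in the shallow piezometer, so vertical flow is downward (recharge condition).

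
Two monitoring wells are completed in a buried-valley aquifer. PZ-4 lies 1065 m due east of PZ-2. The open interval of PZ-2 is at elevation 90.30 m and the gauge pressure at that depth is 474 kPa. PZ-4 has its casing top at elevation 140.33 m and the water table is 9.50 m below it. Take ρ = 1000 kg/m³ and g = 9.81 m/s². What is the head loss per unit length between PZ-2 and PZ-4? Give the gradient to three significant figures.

Pressure head at PZ-2: ψ = P/(ρg) = 474×1000 / (1000 × 9.81) = 48.32 m.
Total head at PZ-2: h = z + ψ = 90.30 + 48.32 = 138.62 m.
Total head at PZ-4: h = 140.33 − 9.50 = 130.83 m.
Head difference: h(PZ-2) − h(PZ-4) = 138.62 − 130.83 = 7.79 m.
Hydraulic gradient: i = |Δh| / L = 7.79 / 1065 = 0.00731.

i ≈ 0.00731 m/m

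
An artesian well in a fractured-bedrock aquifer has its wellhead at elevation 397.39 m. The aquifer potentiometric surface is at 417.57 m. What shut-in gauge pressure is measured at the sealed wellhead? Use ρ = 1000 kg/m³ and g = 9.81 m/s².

Head above the cap: Δh = 417.57 − 397.39 = 20.18 m.
P = ρgΔh = 1000 × 9.81 × 20.18 = 197966 Pa ≈ 198 kPa.

P ≈ 198 kPa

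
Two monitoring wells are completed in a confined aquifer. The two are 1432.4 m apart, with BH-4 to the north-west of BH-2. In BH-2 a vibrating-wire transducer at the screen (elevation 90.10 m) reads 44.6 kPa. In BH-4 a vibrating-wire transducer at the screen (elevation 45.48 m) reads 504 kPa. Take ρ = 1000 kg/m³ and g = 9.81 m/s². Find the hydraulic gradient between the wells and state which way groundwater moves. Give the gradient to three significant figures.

i ≈ 0.00154; groundwater flows toward the south-east

Pressure head at BH-2: ψ = P/(ρg) = 44.6×1000 / (1000 × 9.81) = 4.55 m.
Total head at BH-2: h = z + ψ = 90.10 + 4.55 = 94.65 m.
Pressure head at BH-4: ψ = P/(ρg) = 504×1000 / (1000 × 9.81) = 51.38 m.
Total head at BH-4: h = z + ψ = 45.48 + 51.38 = 96.86 m.
Head difference: h(BH-2) − h(BH-4) = 94.65 − 96.86 = -2.21 m.
Hydraulic gradient: i = |Δh| / L = 2.21 / 1432.4 = 0.00154.
Flow is from higher to lower head: from BH-4 toward BH-2, i.e. toward the south-east.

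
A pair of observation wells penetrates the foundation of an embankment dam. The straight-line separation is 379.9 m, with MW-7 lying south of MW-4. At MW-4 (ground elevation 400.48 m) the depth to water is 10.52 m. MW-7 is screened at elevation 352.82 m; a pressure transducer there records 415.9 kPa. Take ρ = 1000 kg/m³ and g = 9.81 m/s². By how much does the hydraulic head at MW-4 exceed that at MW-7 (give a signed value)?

Δh ≈ -5.26 m

Total head at MW-4: h = 400.48 − 10.52 = 389.96 m.
Pressure head at MW-7: ψ = P/(ρg) = 415.9×1000 / (1000 × 9.81) = 42.40 m.
Total head at MW-7: h = z + ψ = 352.82 + 42.40 = 395.22 m.
Head difference: h(MW-4) − h(MW-7) = 389.96 − 395.22 = -5.26 m.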